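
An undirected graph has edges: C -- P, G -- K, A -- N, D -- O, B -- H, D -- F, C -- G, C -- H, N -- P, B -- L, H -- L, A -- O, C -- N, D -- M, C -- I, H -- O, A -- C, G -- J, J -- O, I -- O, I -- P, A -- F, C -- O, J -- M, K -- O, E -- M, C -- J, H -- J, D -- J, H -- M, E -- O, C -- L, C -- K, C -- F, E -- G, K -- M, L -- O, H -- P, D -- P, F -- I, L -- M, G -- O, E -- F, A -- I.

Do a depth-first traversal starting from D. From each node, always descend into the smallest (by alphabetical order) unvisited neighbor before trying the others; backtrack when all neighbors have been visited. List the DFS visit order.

D F A C G E M H B L O I P N J K

Visit D
D → F
F → A
A → C
C → G
G → E
E → M
M → H
H → B
B → L
L → O
O → I
I → P
P → N
O → J
O → K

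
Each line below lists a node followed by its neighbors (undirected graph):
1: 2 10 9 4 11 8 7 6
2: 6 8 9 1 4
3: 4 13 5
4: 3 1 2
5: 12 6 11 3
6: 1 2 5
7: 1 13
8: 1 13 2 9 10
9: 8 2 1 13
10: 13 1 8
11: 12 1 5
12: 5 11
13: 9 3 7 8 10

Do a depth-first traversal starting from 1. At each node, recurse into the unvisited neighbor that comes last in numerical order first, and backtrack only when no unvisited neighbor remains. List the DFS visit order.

1 → 11 → 12 → 5 → 6 → 2 → 9 → 13 → 10 → 8 → 7 → 3 → 4

Visit 1
1 → 11
11 → 12
12 → 5
5 → 6
6 → 2
2 → 9
9 → 13
13 → 10
10 → 8
13 → 7
13 → 3
3 → 4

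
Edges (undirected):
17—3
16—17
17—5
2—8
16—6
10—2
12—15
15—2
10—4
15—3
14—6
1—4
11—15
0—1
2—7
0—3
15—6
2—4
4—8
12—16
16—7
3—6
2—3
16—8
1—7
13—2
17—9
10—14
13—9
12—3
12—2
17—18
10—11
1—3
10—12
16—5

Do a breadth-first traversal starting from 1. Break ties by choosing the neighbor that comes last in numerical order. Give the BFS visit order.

Visit 1; enqueue 7, 4, 3, 0 → queue [7, 4, 3, 0]
Visit 7; enqueue 16, 2 → queue [4, 3, 0, 16, 2]
Visit 4; enqueue 10, 8 → queue [3, 0, 16, 2, 10, 8]
Visit 3; enqueue 17, 15, 12, 6 → queue [0, 16, 2, 10, 8, 17, 15, 12, 6]
Visit 0 → queue [16, 2, 10, 8, 17, 15, 12, 6]
Visit 16; enqueue 5 → queue [2, 10, 8, 17, 15, 12, 6, 5]
Visit 2; enqueue 13 → queue [10, 8, 17, 15, 12, 6, 5, 13]
Visit 10; enqueue 14, 11 → queue [8, 17, 15, 12, 6, 5, 13, 14, 11]
Visit 8 → queue [17, 15, 12, 6, 5, 13, 14, 11]
Visit 17; enqueue 18, 9 → queue [15, 12, 6, 5, 13, 14, 11, 18, 9]
Visit 15 → queue [12, 6, 5, 13, 14, 11, 18, 9]
Visit 12 → queue [6, 5, 13, 14, 11, 18, 9]
Visit 6 → queue [5, 13, 14, 11, 18, 9]
Visit 5 → queue [13, 14, 11, 18, 9]
Visit 13 → queue [14, 11, 18, 9]
Visit 14 → queue [11, 18, 9]
Visit 11 → queue [18, 9]
Visit 18 → queue [9]
Visit 9 → queue []

1, 7, 4, 3, 0, 16, 2, 10, 8, 17, 15, 12, 6, 5, 13, 14, 11, 18, 9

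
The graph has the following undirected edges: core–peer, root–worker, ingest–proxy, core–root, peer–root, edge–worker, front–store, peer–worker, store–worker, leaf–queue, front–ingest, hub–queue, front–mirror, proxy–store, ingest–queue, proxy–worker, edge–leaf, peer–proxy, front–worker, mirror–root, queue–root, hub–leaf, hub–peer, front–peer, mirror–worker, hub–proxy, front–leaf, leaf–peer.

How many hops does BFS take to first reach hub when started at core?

Level 0: core
Level 1: peer, root
Level 2: front, hub, leaf, mirror, proxy, queue, worker
Level 3: edge, ingest, store
hub first appears at level 2.

2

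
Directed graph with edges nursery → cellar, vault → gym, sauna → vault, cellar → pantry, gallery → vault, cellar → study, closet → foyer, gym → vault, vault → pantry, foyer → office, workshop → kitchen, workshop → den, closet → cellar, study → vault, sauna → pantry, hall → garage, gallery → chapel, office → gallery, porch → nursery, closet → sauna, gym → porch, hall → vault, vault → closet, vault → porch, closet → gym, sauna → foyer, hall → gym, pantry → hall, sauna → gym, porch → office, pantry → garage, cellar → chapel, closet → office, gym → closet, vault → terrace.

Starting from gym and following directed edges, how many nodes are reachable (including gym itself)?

BFS from gym visits: gym, closet, porch, vault, cellar, foyer, office, sauna, nursery, pantry, terrace, chapel, study, gallery, garage, hall
Reachable nodes: 16 of 19 total.

16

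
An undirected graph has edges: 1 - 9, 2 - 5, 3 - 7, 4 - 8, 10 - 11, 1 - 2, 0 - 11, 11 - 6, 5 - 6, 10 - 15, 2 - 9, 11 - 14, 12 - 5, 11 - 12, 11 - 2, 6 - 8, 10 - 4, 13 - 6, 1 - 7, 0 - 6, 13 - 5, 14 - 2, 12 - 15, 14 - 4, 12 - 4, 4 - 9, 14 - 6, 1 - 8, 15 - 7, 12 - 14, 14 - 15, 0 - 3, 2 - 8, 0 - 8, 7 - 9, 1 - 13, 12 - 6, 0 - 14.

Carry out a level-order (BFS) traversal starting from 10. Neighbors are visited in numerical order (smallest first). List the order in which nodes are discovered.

Visit 10; enqueue 4, 11, 15 → queue [4, 11, 15]
Visit 4; enqueue 8, 9, 12, 14 → queue [11, 15, 8, 9, 12, 14]
Visit 11; enqueue 0, 2, 6 → queue [15, 8, 9, 12, 14, 0, 2, 6]
Visit 15; enqueue 7 → queue [8, 9, 12, 14, 0, 2, 6, 7]
Visit 8; enqueue 1 → queue [9, 12, 14, 0, 2, 6, 7, 1]
Visit 9 → queue [12, 14, 0, 2, 6, 7, 1]
Visit 12; enqueue 5 → queue [14, 0, 2, 6, 7, 1, 5]
Visit 14 → queue [0, 2, 6, 7, 1, 5]
Visit 0; enqueue 3 → queue [2, 6, 7, 1, 5, 3]
Visit 2 → queue [6, 7, 1, 5, 3]
Visit 6; enqueue 13 → queue [7, 1, 5, 3, 13]
Visit 7 → queue [1, 5, 3, 13]
Visit 1 → queue [5, 3, 13]
Visit 5 → queue [3, 13]
Visit 3 → queue [13]
Visit 13 → queue []

10, 4, 11, 15, 8, 9, 12, 14, 0, 2, 6, 7, 1, 5, 3, 13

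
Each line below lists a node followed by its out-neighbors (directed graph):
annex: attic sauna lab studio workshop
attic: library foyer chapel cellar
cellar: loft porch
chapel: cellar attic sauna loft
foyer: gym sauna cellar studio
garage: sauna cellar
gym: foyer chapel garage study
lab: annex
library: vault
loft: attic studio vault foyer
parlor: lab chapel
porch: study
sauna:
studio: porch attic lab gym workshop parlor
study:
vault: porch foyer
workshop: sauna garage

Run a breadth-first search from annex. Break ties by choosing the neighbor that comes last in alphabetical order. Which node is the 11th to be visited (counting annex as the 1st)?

Visit annex; enqueue workshop, studio, sauna, lab, attic → queue [workshop, studio, sauna, lab, attic]
Visit workshop; enqueue garage → queue [studio, sauna, lab, attic, garage]
Visit studio; enqueue porch, parlor, gym → queue [sauna, lab, attic, garage, porch, parlor, gym]
Visit sauna → queue [lab, attic, garage, porch, parlor, gym]
Visit lab → queue [attic, garage, porch, parlor, gym]
Visit attic; enqueue library, foyer, chapel, cellar → queue [garage, porch, parlor, gym, library, foyer, chapel, cellar]
Visit garage → queue [porch, parlor, gym, library, foyer, chapel, cellar]
Visit porch; enqueue study → queue [parlor, gym, library, foyer, chapel, cellar, study]
Visit parlor → queue [gym, library, foyer, chapel, cellar, study]
Visit gym → queue [library, foyer, chapel, cellar, study]
Visit library; enqueue vault → queue [foyer, chapel, cellar, study, vault]
Visit foyer → queue [chapel, cellar, study, vault]
Visit chapel; enqueue loft → queue [cellar, study, vault, loft]
Visit cellar → queue [study, vault, loft]
Visit study → queue [vault, loft]
Visit vault → queue [loft]
Visit loft → queue []

Visit order: annex, workshop, studio, sauna, lab, attic, garage, porch, parlor, gym, library, foyer, chapel, cellar, study, vault, loft

library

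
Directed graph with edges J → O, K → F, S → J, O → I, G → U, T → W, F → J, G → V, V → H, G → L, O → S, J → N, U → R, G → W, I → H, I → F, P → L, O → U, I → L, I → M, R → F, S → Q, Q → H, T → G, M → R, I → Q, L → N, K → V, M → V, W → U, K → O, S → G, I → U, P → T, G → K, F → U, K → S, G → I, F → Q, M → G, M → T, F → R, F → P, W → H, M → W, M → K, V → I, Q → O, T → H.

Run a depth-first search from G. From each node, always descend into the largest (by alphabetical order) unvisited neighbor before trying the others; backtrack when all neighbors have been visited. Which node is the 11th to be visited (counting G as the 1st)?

I

Visit G
G → W
W → U
U → R
R → F
F → Q
Q → O
O → S
S → J
J → N
O → I
I → M
M → V
V → H
M → T
M → K
I → L
F → P

Visit order: G, W, U, R, F, Q, O, S, J, N, I, M, V, H, T, K, L, P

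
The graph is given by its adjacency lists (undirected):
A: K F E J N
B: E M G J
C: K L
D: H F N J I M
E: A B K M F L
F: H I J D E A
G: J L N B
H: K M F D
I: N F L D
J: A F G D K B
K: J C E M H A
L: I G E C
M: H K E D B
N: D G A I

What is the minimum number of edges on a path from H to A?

2

Level 0: H
Level 1: D, F, K, M
Level 2: A, B, C, E, I, J, N
Level 3: G, L
A first appears at level 2.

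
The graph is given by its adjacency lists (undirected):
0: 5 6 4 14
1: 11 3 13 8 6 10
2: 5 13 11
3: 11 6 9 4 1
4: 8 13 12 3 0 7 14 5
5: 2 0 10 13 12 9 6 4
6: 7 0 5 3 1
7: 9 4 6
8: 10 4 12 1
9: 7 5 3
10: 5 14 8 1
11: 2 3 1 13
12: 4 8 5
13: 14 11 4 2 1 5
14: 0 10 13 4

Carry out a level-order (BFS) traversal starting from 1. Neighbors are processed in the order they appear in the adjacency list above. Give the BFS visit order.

Visit 1; enqueue 11, 3, 13, 8, 6, 10 → queue [11, 3, 13, 8, 6, 10]
Visit 11; enqueue 2 → queue [3, 13, 8, 6, 10, 2]
Visit 3; enqueue 9, 4 → queue [13, 8, 6, 10, 2, 9, 4]
Visit 13; enqueue 14, 5 → queue [8, 6, 10, 2, 9, 4, 14, 5]
Visit 8; enqueue 12 → queue [6, 10, 2, 9, 4, 14, 5, 12]
Visit 6; enqueue 7, 0 → queue [10, 2, 9, 4, 14, 5, 12, 7, 0]
Visit 10 → queue [2, 9, 4, 14, 5, 12, 7, 0]
Visit 2 → queue [9, 4, 14, 5, 12, 7, 0]
Visit 9 → queue [4, 14, 5, 12, 7, 0]
Visit 4 → queue [14, 5, 12, 7, 0]
Visit 14 → queue [5, 12, 7, 0]
Visit 5 → queue [12, 7, 0]
Visit 12 → queue [7, 0]
Visit 7 → queue [0]
Visit 0 → queue []

1 → 11 → 3 → 13 → 8 → 6 → 10 → 2 → 9 → 4 → 14 → 5 → 12 → 7 → 0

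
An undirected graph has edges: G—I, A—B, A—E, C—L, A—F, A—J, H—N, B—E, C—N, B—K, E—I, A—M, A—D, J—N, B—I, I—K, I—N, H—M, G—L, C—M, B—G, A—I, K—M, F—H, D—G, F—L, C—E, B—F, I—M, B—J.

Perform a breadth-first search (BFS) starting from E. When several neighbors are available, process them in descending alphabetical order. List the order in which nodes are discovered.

Visit E; enqueue I, C, B, A → queue [I, C, B, A]
Visit I; enqueue N, M, K, G → queue [C, B, A, N, M, K, G]
Visit C; enqueue L → queue [B, A, N, M, K, G, L]
Visit B; enqueue J, F → queue [A, N, M, K, G, L, J, F]
Visit A; enqueue D → queue [N, M, K, G, L, J, F, D]
Visit N; enqueue H → queue [M, K, G, L, J, F, D, H]
Visit M → queue [K, G, L, J, F, D, H]
Visit K → queue [G, L, J, F, D, H]
Visit G → queue [L, J, F, D, H]
Visit L → queue [J, F, D, H]
Visit J → queue [F, D, H]
Visit F → queue [D, H]
Visit D → queue [H]
Visit H → queue []

E, I, C, B, A, N, M, K, G, L, J, F, D, H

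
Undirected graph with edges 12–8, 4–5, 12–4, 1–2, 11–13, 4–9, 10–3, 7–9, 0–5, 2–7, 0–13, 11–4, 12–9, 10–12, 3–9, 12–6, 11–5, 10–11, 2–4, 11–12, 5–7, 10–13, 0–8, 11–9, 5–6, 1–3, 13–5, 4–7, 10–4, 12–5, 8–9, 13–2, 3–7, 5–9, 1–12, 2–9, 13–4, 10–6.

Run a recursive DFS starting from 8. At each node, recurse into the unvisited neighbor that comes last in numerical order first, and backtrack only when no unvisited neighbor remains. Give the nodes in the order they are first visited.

Visit 8
8 → 12
12 → 11
11 → 13
13 → 10
10 → 6
6 → 5
5 → 9
9 → 7
7 → 4
4 → 2
2 → 1
1 → 3
5 → 0

8, 12, 11, 13, 10, 6, 5, 9, 7, 4, 2, 1, 3, 0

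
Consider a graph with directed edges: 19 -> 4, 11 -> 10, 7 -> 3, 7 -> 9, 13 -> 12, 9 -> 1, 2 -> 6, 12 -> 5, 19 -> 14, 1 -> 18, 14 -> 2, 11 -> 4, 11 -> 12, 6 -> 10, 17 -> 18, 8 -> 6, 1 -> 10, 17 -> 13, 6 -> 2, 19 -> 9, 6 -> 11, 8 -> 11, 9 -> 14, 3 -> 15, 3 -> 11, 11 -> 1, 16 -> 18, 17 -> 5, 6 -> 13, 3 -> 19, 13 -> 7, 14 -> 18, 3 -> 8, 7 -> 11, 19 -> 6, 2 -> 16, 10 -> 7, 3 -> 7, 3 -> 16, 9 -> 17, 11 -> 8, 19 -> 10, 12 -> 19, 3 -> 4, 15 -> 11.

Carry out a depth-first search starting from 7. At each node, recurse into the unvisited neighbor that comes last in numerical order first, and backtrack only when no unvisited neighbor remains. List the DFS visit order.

Visit 7
7 → 11
11 → 12
12 → 19
19 → 14
14 → 18
14 → 2
2 → 16
2 → 6
6 → 13
6 → 10
19 → 9
9 → 17
17 → 5
9 → 1
19 → 4
11 → 8
7 → 3
3 → 15

7 → 11 → 12 → 19 → 14 → 18 → 2 → 16 → 6 → 13 → 10 → 9 → 17 → 5 → 1 → 4 → 8 → 3 → 15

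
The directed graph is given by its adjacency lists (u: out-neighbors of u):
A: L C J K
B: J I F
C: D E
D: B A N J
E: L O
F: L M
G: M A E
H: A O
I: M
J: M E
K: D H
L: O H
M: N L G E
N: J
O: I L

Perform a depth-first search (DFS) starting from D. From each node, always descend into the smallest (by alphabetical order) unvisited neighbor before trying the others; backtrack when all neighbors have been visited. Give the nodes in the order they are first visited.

Visit D
D → A
A → C
C → E
E → L
L → H
H → O
O → I
I → M
M → G
M → N
N → J
A → K
D → B
B → F

D → A → C → E → L → H → O → I → M → G → N → J → K → B → F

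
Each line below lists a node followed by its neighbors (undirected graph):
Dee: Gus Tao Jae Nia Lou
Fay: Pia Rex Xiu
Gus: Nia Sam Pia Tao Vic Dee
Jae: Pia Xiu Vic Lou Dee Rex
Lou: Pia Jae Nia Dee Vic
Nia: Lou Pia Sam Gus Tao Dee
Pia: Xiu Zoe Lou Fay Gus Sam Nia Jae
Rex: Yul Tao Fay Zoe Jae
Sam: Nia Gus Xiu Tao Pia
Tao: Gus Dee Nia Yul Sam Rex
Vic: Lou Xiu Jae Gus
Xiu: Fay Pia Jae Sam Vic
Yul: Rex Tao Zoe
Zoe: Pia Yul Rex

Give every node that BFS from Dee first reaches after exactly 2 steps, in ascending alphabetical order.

Level 0: Dee
Level 1: Gus, Jae, Lou, Nia, Tao
Level 2: Pia, Rex, Sam, Vic, Xiu, Yul
Level 3: Fay, Zoe

Pia, Rex, Sam, Vic, Xiu, Yul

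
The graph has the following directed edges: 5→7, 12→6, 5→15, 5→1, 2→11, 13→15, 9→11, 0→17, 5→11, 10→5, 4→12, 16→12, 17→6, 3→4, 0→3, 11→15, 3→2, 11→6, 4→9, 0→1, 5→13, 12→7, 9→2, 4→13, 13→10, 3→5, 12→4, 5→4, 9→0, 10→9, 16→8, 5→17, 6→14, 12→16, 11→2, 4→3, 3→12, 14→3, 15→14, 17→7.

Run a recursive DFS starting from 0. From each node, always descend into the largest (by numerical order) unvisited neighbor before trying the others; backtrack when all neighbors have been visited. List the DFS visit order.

Visit 0
0 → 17
17 → 7
17 → 6
6 → 14
14 → 3
3 → 12
12 → 16
16 → 8
12 → 4
4 → 13
13 → 15
13 → 10
10 → 9
9 → 11
11 → 2
10 → 5
5 → 1

0 17 7 6 14 3 12 16 8 4 13 15 10 9 11 2 5 1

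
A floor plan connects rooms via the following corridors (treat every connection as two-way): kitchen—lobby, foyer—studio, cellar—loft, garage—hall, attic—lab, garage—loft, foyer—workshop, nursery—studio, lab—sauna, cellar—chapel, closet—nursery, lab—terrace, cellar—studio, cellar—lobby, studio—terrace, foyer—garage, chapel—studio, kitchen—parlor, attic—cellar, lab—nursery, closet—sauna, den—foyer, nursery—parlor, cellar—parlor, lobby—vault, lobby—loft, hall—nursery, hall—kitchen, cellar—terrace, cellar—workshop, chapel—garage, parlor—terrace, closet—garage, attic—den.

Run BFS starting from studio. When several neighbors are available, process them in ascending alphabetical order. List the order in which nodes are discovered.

Visit studio; enqueue cellar, chapel, foyer, nursery, terrace → queue [cellar, chapel, foyer, nursery, terrace]
Visit cellar; enqueue attic, lobby, loft, parlor, workshop → queue [chapel, foyer, nursery, terrace, attic, lobby, loft, parlor, workshop]
Visit chapel; enqueue garage → queue [foyer, nursery, terrace, attic, lobby, loft, parlor, workshop, garage]
Visit foyer; enqueue den → queue [nursery, terrace, attic, lobby, loft, parlor, workshop, garage, den]
Visit nursery; enqueue closet, hall, lab → queue [terrace, attic, lobby, loft, parlor, workshop, garage, den, closet, hall, lab]
Visit terrace → queue [attic, lobby, loft, parlor, workshop, garage, den, closet, hall, lab]
Visit attic → queue [lobby, loft, parlor, workshop, garage, den, closet, hall, lab]
Visit lobby; enqueue kitchen, vault → queue [loft, parlor, workshop, garage, den, closet, hall, lab, kitchen, vault]
Visit loft → queue [parlor, workshop, garage, den, closet, hall, lab, kitchen, vault]
Visit parlor → queue [workshop, garage, den, closet, hall, lab, kitchen, vault]
Visit workshop → queue [garage, den, closet, hall, lab, kitchen, vault]
Visit garage → queue [den, closet, hall, lab, kitchen, vault]
Visit den → queue [closet, hall, lab, kitchen, vault]
Visit closet; enqueue sauna → queue [hall, lab, kitchen, vault, sauna]
Visit hall → queue [lab, kitchen, vault, sauna]
Visit lab → queue [kitchen, vault, sauna]
Visit kitchen → queue [vault, sauna]
Visit vault → queue [sauna]
Visit sauna → queue []

studio, cellar, chapel, foyer, nursery, terrace, attic, lobby, loft, parlor, workshop, garage, den, closet, hall, lab, kitchen, vault, sauna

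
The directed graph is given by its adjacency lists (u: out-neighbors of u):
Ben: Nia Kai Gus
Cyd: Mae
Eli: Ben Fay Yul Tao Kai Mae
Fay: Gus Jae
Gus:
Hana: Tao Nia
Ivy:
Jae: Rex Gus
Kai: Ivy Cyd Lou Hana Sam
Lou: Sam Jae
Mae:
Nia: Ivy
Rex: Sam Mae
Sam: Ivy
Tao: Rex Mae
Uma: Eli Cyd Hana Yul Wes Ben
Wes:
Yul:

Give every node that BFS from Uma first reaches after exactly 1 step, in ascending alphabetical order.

Level 0: Uma
Level 1: Ben, Cyd, Eli, Hana, Wes, Yul
Level 2: Fay, Gus, Kai, Mae, Nia, Tao
Level 3: Ivy, Jae, Lou, Rex, Sam

Ben, Cyd, Eli, Hana, Wes, Yul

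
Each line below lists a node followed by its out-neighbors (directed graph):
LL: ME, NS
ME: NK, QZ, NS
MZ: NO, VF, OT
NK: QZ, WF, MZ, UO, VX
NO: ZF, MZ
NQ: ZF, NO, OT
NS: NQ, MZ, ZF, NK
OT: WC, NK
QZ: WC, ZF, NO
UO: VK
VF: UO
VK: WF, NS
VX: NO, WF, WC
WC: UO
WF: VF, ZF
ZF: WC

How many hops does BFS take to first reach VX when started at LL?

Level 0: LL
Level 1: ME, NS
Level 2: MZ, NK, NQ, QZ, ZF
Level 3: NO, OT, UO, VF, VX, WC, WF
Level 4: VK
VX first appears at level 3.

3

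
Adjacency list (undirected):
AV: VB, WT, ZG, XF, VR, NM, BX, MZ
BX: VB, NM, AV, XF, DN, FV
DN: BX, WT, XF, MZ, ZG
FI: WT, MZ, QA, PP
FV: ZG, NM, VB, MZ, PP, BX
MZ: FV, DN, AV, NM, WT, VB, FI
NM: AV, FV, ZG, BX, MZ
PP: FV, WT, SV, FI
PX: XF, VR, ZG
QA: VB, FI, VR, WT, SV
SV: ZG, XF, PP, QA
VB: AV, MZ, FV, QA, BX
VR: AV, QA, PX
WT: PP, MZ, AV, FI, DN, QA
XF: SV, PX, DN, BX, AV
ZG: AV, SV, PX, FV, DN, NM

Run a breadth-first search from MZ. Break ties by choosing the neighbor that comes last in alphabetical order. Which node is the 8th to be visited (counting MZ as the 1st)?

Visit MZ; enqueue WT, VB, NM, FV, FI, DN, AV → queue [WT, VB, NM, FV, FI, DN, AV]
Visit WT; enqueue QA, PP → queue [VB, NM, FV, FI, DN, AV, QA, PP]
Visit VB; enqueue BX → queue [NM, FV, FI, DN, AV, QA, PP, BX]
Visit NM; enqueue ZG → queue [FV, FI, DN, AV, QA, PP, BX, ZG]
Visit FV → queue [FI, DN, AV, QA, PP, BX, ZG]
Visit FI → queue [DN, AV, QA, PP, BX, ZG]
Visit DN; enqueue XF → queue [AV, QA, PP, BX, ZG, XF]
Visit AV; enqueue VR → queue [QA, PP, BX, ZG, XF, VR]
Visit QA; enqueue SV → queue [PP, BX, ZG, XF, VR, SV]
Visit PP → queue [BX, ZG, XF, VR, SV]
Visit BX → queue [ZG, XF, VR, SV]
Visit ZG; enqueue PX → queue [XF, VR, SV, PX]
Visit XF → queue [VR, SV, PX]
Visit VR → queue [SV, PX]
Visit SV → queue [PX]
Visit PX → queue []

Visit order: MZ, WT, VB, NM, FV, FI, DN, AV, QA, PP, BX, ZG, XF, VR, SV, PX

AV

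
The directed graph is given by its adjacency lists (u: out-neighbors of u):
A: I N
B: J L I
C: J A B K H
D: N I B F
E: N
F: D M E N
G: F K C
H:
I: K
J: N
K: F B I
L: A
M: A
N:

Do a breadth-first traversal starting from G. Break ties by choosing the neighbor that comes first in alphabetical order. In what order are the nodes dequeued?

Visit G; enqueue C, F, K → queue [C, F, K]
Visit C; enqueue A, B, H, J → queue [F, K, A, B, H, J]
Visit F; enqueue D, E, M, N → queue [K, A, B, H, J, D, E, M, N]
Visit K; enqueue I → queue [A, B, H, J, D, E, M, N, I]
Visit A → queue [B, H, J, D, E, M, N, I]
Visit B; enqueue L → queue [H, J, D, E, M, N, I, L]
Visit H → queue [J, D, E, M, N, I, L]
Visit J → queue [D, E, M, N, I, L]
Visit D → queue [E, M, N, I, L]
Visit E → queue [M, N, I, L]
Visit M → queue [N, I, L]
Visit N → queue [I, L]
Visit I → queue [L]
Visit L → queue []

G -> C -> F -> K -> A -> B -> H -> J -> D -> E -> M -> N -> I -> L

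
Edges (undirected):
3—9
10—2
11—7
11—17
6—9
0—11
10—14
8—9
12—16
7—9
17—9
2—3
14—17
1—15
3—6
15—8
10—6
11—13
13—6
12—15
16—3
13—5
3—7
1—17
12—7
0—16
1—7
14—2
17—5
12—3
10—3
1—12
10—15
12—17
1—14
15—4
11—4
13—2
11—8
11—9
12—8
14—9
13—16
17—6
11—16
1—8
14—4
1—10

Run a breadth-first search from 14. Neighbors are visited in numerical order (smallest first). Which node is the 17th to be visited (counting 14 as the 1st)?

16

Visit 14; enqueue 1, 2, 4, 9, 10, 17 → queue [1, 2, 4, 9, 10, 17]
Visit 1; enqueue 7, 8, 12, 15 → queue [2, 4, 9, 10, 17, 7, 8, 12, 15]
Visit 2; enqueue 3, 13 → queue [4, 9, 10, 17, 7, 8, 12, 15, 3, 13]
Visit 4; enqueue 11 → queue [9, 10, 17, 7, 8, 12, 15, 3, 13, 11]
Visit 9; enqueue 6 → queue [10, 17, 7, 8, 12, 15, 3, 13, 11, 6]
Visit 10 → queue [17, 7, 8, 12, 15, 3, 13, 11, 6]
Visit 17; enqueue 5 → queue [7, 8, 12, 15, 3, 13, 11, 6, 5]
Visit 7 → queue [8, 12, 15, 3, 13, 11, 6, 5]
Visit 8 → queue [12, 15, 3, 13, 11, 6, 5]
Visit 12; enqueue 16 → queue [15, 3, 13, 11, 6, 5, 16]
Visit 15 → queue [3, 13, 11, 6, 5, 16]
Visit 3 → queue [13, 11, 6, 5, 16]
Visit 13 → queue [11, 6, 5, 16]
Visit 11; enqueue 0 → queue [6, 5, 16, 0]
Visit 6 → queue [5, 16, 0]
Visit 5 → queue [16, 0]
Visit 16 → queue [0]
Visit 0 → queue []

Visit order: 14, 1, 2, 4, 9, 10, 17, 7, 8, 12, 15, 3, 13, 11, 6, 5, 16, 0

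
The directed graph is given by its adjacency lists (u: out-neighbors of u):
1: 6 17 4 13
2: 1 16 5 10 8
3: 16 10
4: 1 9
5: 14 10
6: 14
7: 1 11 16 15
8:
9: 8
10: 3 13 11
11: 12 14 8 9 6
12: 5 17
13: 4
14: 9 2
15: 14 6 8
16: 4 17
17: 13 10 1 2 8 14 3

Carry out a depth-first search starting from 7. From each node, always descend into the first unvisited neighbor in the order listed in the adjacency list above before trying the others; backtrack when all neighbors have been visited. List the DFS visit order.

Visit 7
7 → 1
1 → 6
6 → 14
14 → 9
9 → 8
14 → 2
2 → 16
16 → 4
16 → 17
17 → 13
17 → 10
10 → 3
10 → 11
11 → 12
12 → 5
7 → 15

7, 1, 6, 14, 9, 8, 2, 16, 4, 17, 13, 10, 3, 11, 12, 5, 15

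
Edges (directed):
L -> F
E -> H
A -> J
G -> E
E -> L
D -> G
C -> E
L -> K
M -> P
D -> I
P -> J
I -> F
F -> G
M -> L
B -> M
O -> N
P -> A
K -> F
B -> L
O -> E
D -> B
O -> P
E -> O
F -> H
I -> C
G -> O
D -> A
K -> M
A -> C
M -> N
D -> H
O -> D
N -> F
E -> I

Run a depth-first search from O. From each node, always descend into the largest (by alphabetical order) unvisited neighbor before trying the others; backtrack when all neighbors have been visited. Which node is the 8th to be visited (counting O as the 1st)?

K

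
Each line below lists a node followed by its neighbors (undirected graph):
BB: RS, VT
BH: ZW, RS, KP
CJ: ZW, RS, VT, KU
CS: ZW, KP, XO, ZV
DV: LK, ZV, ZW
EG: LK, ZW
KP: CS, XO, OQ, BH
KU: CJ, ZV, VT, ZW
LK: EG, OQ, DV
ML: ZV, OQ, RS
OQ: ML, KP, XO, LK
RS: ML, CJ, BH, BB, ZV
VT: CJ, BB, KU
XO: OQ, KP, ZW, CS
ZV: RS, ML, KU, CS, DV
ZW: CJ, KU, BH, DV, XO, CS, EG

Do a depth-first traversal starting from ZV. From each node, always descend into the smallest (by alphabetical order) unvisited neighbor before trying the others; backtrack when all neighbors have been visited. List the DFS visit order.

Visit ZV
ZV → CS
CS → KP
KP → BH
BH → RS
RS → BB
BB → VT
VT → CJ
CJ → KU
KU → ZW
ZW → DV
DV → LK
LK → EG
LK → OQ
OQ → ML
OQ → XO

ZV → CS → KP → BH → RS → BB → VT → CJ → KU → ZW → DV → LK → EG → OQ → ML → XO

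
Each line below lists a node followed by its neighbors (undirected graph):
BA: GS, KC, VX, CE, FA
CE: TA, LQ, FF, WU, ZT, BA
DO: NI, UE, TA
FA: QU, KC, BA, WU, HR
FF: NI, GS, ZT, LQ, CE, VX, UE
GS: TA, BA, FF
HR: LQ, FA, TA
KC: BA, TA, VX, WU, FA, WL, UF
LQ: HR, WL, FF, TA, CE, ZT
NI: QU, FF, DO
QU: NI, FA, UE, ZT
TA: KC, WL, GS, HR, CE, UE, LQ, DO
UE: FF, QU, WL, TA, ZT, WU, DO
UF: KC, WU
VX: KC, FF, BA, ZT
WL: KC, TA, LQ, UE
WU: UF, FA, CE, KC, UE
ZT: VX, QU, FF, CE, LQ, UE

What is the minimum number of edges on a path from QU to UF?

Level 0: QU
Level 1: FA, NI, UE, ZT
Level 2: BA, CE, DO, FF, HR, KC, LQ, TA, VX, WL, WU
Level 3: GS, UF
UF first appears at level 3.

3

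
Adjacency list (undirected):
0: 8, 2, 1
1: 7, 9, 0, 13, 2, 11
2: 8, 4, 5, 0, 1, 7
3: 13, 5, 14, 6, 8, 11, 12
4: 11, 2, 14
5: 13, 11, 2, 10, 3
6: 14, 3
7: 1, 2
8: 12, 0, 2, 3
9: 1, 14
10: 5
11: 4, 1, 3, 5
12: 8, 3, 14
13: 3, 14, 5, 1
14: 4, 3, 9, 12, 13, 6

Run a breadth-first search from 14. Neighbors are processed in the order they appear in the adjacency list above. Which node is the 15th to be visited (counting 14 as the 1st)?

10

Visit 14; enqueue 4, 3, 9, 12, 13, 6 → queue [4, 3, 9, 12, 13, 6]
Visit 4; enqueue 11, 2 → queue [3, 9, 12, 13, 6, 11, 2]
Visit 3; enqueue 5, 8 → queue [9, 12, 13, 6, 11, 2, 5, 8]
Visit 9; enqueue 1 → queue [12, 13, 6, 11, 2, 5, 8, 1]
Visit 12 → queue [13, 6, 11, 2, 5, 8, 1]
Visit 13 → queue [6, 11, 2, 5, 8, 1]
Visit 6 → queue [11, 2, 5, 8, 1]
Visit 11 → queue [2, 5, 8, 1]
Visit 2; enqueue 0, 7 → queue [5, 8, 1, 0, 7]
Visit 5; enqueue 10 → queue [8, 1, 0, 7, 10]
Visit 8 → queue [1, 0, 7, 10]
Visit 1 → queue [0, 7, 10]
Visit 0 → queue [7, 10]
Visit 7 → queue [10]
Visit 10 → queue []

Visit order: 14, 4, 3, 9, 12, 13, 6, 11, 2, 5, 8, 1, 0, 7, 10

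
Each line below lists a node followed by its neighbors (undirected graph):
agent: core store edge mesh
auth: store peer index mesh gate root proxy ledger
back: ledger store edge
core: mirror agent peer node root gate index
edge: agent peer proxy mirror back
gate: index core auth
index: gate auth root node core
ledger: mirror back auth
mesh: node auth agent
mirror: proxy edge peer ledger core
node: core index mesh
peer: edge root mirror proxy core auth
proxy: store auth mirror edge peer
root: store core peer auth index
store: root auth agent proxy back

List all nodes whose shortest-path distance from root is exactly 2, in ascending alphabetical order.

Level 0: root
Level 1: auth, core, index, peer, store
Level 2: agent, back, edge, gate, ledger, mesh, mirror, node, proxy

agent, back, edge, gate, ledger, mesh, mirror, node, proxy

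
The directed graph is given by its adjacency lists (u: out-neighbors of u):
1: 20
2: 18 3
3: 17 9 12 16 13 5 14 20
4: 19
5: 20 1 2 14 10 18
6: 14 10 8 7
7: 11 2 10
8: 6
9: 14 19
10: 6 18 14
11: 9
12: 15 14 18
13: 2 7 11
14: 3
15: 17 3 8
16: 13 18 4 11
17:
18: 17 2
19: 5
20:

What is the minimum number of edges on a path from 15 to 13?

2

Level 0: 15
Level 1: 3, 8, 17
Level 2: 5, 6, 9, 12, 13, 14, 16, 20
Level 3: 1, 2, 4, 7, 10, 11, 18, 19
13 first appears at level 2.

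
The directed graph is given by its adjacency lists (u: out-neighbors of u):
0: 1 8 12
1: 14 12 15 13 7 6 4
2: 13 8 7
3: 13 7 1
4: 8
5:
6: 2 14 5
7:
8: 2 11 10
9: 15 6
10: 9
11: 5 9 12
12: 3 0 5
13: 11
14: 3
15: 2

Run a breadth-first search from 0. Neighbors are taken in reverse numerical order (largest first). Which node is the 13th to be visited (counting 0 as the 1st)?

Visit 0; enqueue 12, 8, 1 → queue [12, 8, 1]
Visit 12; enqueue 5, 3 → queue [8, 1, 5, 3]
Visit 8; enqueue 11, 10, 2 → queue [1, 5, 3, 11, 10, 2]
Visit 1; enqueue 15, 14, 13, 7, 6, 4 → queue [5, 3, 11, 10, 2, 15, 14, 13, 7, 6, 4]
Visit 5 → queue [3, 11, 10, 2, 15, 14, 13, 7, 6, 4]
Visit 3 → queue [11, 10, 2, 15, 14, 13, 7, 6, 4]
Visit 11; enqueue 9 → queue [10, 2, 15, 14, 13, 7, 6, 4, 9]
Visit 10 → queue [2, 15, 14, 13, 7, 6, 4, 9]
Visit 2 → queue [15, 14, 13, 7, 6, 4, 9]
Visit 15 → queue [14, 13, 7, 6, 4, 9]
Visit 14 → queue [13, 7, 6, 4, 9]
Visit 13 → queue [7, 6, 4, 9]
Visit 7 → queue [6, 4, 9]
Visit 6 → queue [4, 9]
Visit 4 → queue [9]
Visit 9 → queue []

Visit order: 0, 12, 8, 1, 5, 3, 11, 10, 2, 15, 14, 13, 7, 6, 4, 9

7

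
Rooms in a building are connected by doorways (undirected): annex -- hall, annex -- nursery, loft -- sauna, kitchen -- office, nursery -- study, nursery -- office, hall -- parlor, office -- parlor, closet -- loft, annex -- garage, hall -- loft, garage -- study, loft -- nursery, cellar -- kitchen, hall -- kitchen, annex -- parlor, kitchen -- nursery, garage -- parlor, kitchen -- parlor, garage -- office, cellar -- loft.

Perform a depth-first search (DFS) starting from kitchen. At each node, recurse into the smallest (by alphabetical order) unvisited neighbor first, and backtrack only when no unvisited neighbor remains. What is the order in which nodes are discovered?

kitchen → cellar → loft → closet → hall → annex → garage → office → nursery → study → parlor → sauna

Visit kitchen
kitchen → cellar
cellar → loft
loft → closet
loft → hall
hall → annex
annex → garage
garage → office
office → nursery
nursery → study
office → parlor
loft → sauna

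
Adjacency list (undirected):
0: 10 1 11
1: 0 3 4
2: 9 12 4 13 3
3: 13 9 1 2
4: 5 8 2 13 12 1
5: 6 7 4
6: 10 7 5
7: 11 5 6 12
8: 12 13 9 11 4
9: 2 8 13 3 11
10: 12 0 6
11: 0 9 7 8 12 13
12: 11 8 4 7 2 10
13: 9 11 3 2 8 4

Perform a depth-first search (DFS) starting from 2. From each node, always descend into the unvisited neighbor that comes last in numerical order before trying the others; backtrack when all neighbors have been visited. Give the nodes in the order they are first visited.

2 13 11 12 10 6 7 5 4 8 9 3 1 0

Visit 2
2 → 13
13 → 11
11 → 12
12 → 10
10 → 6
6 → 7
7 → 5
5 → 4
4 → 8
8 → 9
9 → 3
3 → 1
1 → 0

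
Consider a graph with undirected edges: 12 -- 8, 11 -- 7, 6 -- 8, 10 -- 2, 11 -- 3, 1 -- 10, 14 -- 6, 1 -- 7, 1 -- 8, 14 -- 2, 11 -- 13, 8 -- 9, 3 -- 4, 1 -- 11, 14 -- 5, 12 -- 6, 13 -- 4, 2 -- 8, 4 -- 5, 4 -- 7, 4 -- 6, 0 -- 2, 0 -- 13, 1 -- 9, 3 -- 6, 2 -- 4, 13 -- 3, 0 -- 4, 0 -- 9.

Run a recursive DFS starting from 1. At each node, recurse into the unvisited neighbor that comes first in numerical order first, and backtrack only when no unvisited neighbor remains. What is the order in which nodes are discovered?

Visit 1
1 → 7
7 → 4
4 → 0
0 → 2
2 → 8
8 → 6
6 → 3
3 → 11
11 → 13
6 → 12
6 → 14
14 → 5
8 → 9
2 → 10

1 -> 7 -> 4 -> 0 -> 2 -> 8 -> 6 -> 3 -> 11 -> 13 -> 12 -> 14 -> 5 -> 9 -> 10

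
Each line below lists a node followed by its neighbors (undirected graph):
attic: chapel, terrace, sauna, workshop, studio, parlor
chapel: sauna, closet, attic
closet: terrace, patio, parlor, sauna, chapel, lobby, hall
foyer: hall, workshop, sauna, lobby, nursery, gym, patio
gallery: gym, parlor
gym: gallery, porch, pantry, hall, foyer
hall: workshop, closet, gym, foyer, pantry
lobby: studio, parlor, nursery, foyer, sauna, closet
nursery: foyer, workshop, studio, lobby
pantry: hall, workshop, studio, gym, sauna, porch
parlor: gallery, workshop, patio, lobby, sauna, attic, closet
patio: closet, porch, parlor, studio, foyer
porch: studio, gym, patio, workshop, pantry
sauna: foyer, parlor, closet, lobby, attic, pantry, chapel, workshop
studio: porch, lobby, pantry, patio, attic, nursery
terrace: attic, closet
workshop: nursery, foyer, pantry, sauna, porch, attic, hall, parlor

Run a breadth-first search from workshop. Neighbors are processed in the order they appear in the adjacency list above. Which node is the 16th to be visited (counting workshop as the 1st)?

terrace

Visit workshop; enqueue nursery, foyer, pantry, sauna, porch, attic, hall, parlor → queue [nursery, foyer, pantry, sauna, porch, attic, hall, parlor]
Visit nursery; enqueue studio, lobby → queue [foyer, pantry, sauna, porch, attic, hall, parlor, studio, lobby]
Visit foyer; enqueue gym, patio → queue [pantry, sauna, porch, attic, hall, parlor, studio, lobby, gym, patio]
Visit pantry → queue [sauna, porch, attic, hall, parlor, studio, lobby, gym, patio]
Visit sauna; enqueue closet, chapel → queue [porch, attic, hall, parlor, studio, lobby, gym, patio, closet, chapel]
Visit porch → queue [attic, hall, parlor, studio, lobby, gym, patio, closet, chapel]
Visit attic; enqueue terrace → queue [hall, parlor, studio, lobby, gym, patio, closet, chapel, terrace]
Visit hall → queue [parlor, studio, lobby, gym, patio, closet, chapel, terrace]
Visit parlor; enqueue gallery → queue [studio, lobby, gym, patio, closet, chapel, terrace, gallery]
Visit studio → queue [lobby, gym, patio, closet, chapel, terrace, gallery]
Visit lobby → queue [gym, patio, closet, chapel, terrace, gallery]
Visit gym → queue [patio, closet, chapel, terrace, gallery]
Visit patio → queue [closet, chapel, terrace, gallery]
Visit closet → queue [chapel, terrace, gallery]
Visit chapel → queue [terrace, gallery]
Visit terrace → queue [gallery]
Visit gallery → queue []

Visit order: workshop, nursery, foyer, pantry, sauna, porch, attic, hall, parlor, studio, lobby, gym, patio, closet, chapel, terrace, gallery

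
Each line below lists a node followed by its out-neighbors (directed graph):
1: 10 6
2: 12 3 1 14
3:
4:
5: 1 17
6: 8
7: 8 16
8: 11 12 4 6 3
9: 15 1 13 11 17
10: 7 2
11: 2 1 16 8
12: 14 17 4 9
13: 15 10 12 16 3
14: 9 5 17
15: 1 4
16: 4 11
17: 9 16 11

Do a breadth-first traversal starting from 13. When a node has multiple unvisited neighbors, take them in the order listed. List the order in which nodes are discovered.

Visit 13; enqueue 15, 10, 12, 16, 3 → queue [15, 10, 12, 16, 3]
Visit 15; enqueue 1, 4 → queue [10, 12, 16, 3, 1, 4]
Visit 10; enqueue 7, 2 → queue [12, 16, 3, 1, 4, 7, 2]
Visit 12; enqueue 14, 17, 9 → queue [16, 3, 1, 4, 7, 2, 14, 17, 9]
Visit 16; enqueue 11 → queue [3, 1, 4, 7, 2, 14, 17, 9, 11]
Visit 3 → queue [1, 4, 7, 2, 14, 17, 9, 11]
Visit 1; enqueue 6 → queue [4, 7, 2, 14, 17, 9, 11, 6]
Visit 4 → queue [7, 2, 14, 17, 9, 11, 6]
Visit 7; enqueue 8 → queue [2, 14, 17, 9, 11, 6, 8]
Visit 2 → queue [14, 17, 9, 11, 6, 8]
Visit 14; enqueue 5 → queue [17, 9, 11, 6, 8, 5]
Visit 17 → queue [9, 11, 6, 8, 5]
Visit 9 → queue [11, 6, 8, 5]
Visit 11 → queue [6, 8, 5]
Visit 6 → queue [8, 5]
Visit 8 → queue [5]
Visit 5 → queue []

13, 15, 10, 12, 16, 3, 1, 4, 7, 2, 14, 17, 9, 11, 6, 8, 5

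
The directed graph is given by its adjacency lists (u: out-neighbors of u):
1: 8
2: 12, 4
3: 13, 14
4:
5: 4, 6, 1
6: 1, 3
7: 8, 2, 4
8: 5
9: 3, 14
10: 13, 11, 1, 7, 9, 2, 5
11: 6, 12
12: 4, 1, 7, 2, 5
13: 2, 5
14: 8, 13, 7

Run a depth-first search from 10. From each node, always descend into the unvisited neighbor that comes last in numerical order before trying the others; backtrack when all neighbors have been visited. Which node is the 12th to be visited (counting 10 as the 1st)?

1

Visit 10
10 → 13
13 → 5
5 → 6
6 → 3
3 → 14
14 → 8
14 → 7
7 → 4
7 → 2
2 → 12
12 → 1
10 → 11
10 → 9

Visit order: 10, 13, 5, 6, 3, 14, 8, 7, 4, 2, 12, 1, 11, 9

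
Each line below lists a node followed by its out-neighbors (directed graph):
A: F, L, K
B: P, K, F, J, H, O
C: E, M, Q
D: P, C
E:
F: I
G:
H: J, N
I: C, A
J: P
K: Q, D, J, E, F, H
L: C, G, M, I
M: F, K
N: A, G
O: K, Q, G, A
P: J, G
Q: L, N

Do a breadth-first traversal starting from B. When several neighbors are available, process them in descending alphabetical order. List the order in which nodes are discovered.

Visit B; enqueue P, O, K, J, H, F → queue [P, O, K, J, H, F]
Visit P; enqueue G → queue [O, K, J, H, F, G]
Visit O; enqueue Q, A → queue [K, J, H, F, G, Q, A]
Visit K; enqueue E, D → queue [J, H, F, G, Q, A, E, D]
Visit J → queue [H, F, G, Q, A, E, D]
Visit H; enqueue N → queue [F, G, Q, A, E, D, N]
Visit F; enqueue I → queue [G, Q, A, E, D, N, I]
Visit G → queue [Q, A, E, D, N, I]
Visit Q; enqueue L → queue [A, E, D, N, I, L]
Visit A → queue [E, D, N, I, L]
Visit E → queue [D, N, I, L]
Visit D; enqueue C → queue [N, I, L, C]
Visit N → queue [I, L, C]
Visit I → queue [L, C]
Visit L; enqueue M → queue [C, M]
Visit C → queue [M]
Visit M → queue []

B P O K J H F G Q A E D N I L C M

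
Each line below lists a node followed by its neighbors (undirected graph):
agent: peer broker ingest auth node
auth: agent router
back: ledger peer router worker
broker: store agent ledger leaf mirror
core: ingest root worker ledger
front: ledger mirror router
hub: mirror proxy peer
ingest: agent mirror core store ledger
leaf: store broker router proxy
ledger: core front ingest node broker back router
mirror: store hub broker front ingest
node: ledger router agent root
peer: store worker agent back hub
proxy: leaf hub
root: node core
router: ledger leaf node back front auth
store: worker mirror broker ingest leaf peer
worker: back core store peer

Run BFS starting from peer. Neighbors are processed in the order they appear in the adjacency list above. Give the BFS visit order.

Visit peer; enqueue store, worker, agent, back, hub → queue [store, worker, agent, back, hub]
Visit store; enqueue mirror, broker, ingest, leaf → queue [worker, agent, back, hub, mirror, broker, ingest, leaf]
Visit worker; enqueue core → queue [agent, back, hub, mirror, broker, ingest, leaf, core]
Visit agent; enqueue auth, node → queue [back, hub, mirror, broker, ingest, leaf, core, auth, node]
Visit back; enqueue ledger, router → queue [hub, mirror, broker, ingest, leaf, core, auth, node, ledger, router]
Visit hub; enqueue proxy → queue [mirror, broker, ingest, leaf, core, auth, node, ledger, router, proxy]
Visit mirror; enqueue front → queue [broker, ingest, leaf, core, auth, node, ledger, router, proxy, front]
Visit broker → queue [ingest, leaf, core, auth, node, ledger, router, proxy, front]
Visit ingest → queue [leaf, core, auth, node, ledger, router, proxy, front]
Visit leaf → queue [core, auth, node, ledger, router, proxy, front]
Visit core; enqueue root → queue [auth, node, ledger, router, proxy, front, root]
Visit auth → queue [node, ledger, router, proxy, front, root]
Visit node → queue [ledger, router, proxy, front, root]
Visit ledger → queue [router, proxy, front, root]
Visit router → queue [proxy, front, root]
Visit proxy → queue [front, root]
Visit front → queue [root]
Visit root → queue []

peer -> store -> worker -> agent -> back -> hub -> mirror -> broker -> ingest -> leaf -> core -> auth -> node -> ledger -> router -> proxy -> front -> root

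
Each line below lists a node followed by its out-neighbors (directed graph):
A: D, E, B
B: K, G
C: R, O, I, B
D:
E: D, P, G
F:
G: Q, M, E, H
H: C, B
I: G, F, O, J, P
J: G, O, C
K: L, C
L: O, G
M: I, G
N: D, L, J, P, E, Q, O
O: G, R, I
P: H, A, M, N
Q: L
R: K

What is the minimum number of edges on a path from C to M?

3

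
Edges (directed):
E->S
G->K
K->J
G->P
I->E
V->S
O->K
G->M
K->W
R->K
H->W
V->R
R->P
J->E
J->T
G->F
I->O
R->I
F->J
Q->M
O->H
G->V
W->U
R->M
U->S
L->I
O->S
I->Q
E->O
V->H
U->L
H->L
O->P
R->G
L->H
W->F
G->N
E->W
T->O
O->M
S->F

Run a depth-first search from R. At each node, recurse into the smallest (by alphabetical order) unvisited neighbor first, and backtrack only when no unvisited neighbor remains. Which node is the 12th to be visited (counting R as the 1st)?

W

Visit R
R → G
G → F
F → J
J → E
E → O
O → H
H → L
L → I
I → Q
Q → M
H → W
W → U
U → S
O → K
O → P
J → T
G → N
G → V

Visit order: R, G, F, J, E, O, H, L, I, Q, M, W, U, S, K, P, T, N, V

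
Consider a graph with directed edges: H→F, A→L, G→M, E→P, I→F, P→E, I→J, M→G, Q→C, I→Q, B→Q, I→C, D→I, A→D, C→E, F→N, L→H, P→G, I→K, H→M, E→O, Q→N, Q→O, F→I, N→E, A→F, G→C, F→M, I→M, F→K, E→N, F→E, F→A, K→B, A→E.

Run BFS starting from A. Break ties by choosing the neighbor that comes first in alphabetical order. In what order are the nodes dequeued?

Visit A; enqueue D, E, F, L → queue [D, E, F, L]
Visit D; enqueue I → queue [E, F, L, I]
Visit E; enqueue N, O, P → queue [F, L, I, N, O, P]
Visit F; enqueue K, M → queue [L, I, N, O, P, K, M]
Visit L; enqueue H → queue [I, N, O, P, K, M, H]
Visit I; enqueue C, J, Q → queue [N, O, P, K, M, H, C, J, Q]
Visit N → queue [O, P, K, M, H, C, J, Q]
Visit O → queue [P, K, M, H, C, J, Q]
Visit P; enqueue G → queue [K, M, H, C, J, Q, G]
Visit K; enqueue B → queue [M, H, C, J, Q, G, B]
Visit M → queue [H, C, J, Q, G, B]
Visit H → queue [C, J, Q, G, B]
Visit C → queue [J, Q, G, B]
Visit J → queue [Q, G, B]
Visit Q → queue [G, B]
Visit G → queue [B]
Visit B → queue []

A, D, E, F, L, I, N, O, P, K, M, H, C, J, Q, G, B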